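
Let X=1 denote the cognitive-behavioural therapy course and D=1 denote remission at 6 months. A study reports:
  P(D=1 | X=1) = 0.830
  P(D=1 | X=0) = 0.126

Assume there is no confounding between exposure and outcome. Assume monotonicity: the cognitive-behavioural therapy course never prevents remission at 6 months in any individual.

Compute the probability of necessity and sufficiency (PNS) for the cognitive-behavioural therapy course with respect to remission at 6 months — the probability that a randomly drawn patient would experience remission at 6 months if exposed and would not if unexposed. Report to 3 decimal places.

PNS ≈ 0.704

Let p₁ = 0.83, p₀ = 0.126.
Under exogeneity and monotonicity, PNS = p₁ − p₀.
PNS = 0.83 − 0.126 = 0.704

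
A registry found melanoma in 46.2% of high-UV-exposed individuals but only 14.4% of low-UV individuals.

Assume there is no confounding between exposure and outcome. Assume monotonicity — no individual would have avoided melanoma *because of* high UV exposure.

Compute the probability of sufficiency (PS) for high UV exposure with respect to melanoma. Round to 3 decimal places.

p₁ = 0.462, p₀ = 0.144.
Under exogeneity and monotonicity, PS = (p₁ − p₀) / (1 − p₀).
PS = (0.462 − 0.144) / (1 − 0.144) = 0.318 / 0.856 ≈ 0.3715

PS ≈ 0.371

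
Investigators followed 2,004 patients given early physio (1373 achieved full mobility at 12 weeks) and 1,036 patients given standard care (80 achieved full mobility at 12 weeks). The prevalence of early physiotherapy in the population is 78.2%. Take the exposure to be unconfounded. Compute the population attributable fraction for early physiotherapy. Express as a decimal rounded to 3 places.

PAF ≈ 0.860

p₁ = P(outcome | exposed) = 1373/2004 = 0.68513
p₀ = P(outcome | unexposed) = 80/1036 = 0.07722
Overall risk P(Y=1) = π·p₁ + (1−π)·p₀ = 0.782×0.68513 + 0.218×0.07722 = 0.55261.
Under exogeneity, PAF = [P(Y=1) − p₀] / P(Y=1).
PAF = (0.55261 − 0.07722) / 0.55261 ≈ 0.8603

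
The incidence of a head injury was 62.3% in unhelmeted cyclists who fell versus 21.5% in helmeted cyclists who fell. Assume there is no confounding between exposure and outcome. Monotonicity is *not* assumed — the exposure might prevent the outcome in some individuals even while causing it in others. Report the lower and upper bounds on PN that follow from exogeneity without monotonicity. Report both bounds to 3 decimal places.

0.655 ≤ PN ≤ 1.000

p₁ = 0.623, p₀ = 0.215.
Under exogeneity alone the bounds on PN are max{0,(p₁−p₀)/p₁} ≤ PN ≤ min{1,(1−p₀)/p₁}.
  lower = (p₁ − p₀)/p₁ = 0.408 / 0.623 ≈ 0.6549
  upper = min{1, (1 − p₀)/p₁} = 0.785 / 0.623 ≈ 1.2600 → capped at 1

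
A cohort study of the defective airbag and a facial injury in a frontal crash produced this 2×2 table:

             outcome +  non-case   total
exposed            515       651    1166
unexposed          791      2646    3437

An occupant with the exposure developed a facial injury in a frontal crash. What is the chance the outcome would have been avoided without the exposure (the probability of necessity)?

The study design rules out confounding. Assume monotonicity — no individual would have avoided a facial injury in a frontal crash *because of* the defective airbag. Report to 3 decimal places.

PN ≈ 0.479

p₁ = P(outcome | exposed) = 515/1166 = 0.44168
p₀ = P(outcome | unexposed) = 791/3437 = 0.23014
Under exogeneity and monotonicity, PN = (p₁ − p₀) / p₁.
PN = (0.44168 − 0.23014) / 0.44168 = 0.21154 / 0.44168 ≈ 0.4789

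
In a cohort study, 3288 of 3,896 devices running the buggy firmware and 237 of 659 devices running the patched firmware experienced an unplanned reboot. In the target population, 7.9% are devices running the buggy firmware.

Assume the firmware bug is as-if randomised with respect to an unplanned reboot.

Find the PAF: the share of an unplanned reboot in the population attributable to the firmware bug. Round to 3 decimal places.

PAF ≈ 0.096

p₁ = P(outcome | exposed) = 3288/3896 = 0.84394
p₀ = P(outcome | unexposed) = 237/659 = 0.35964
Overall risk P(Y=1) = π·p₁ + (1−π)·p₀ = 0.079×0.84394 + 0.921×0.35964 = 0.3979.
Under exogeneity, PAF = [P(Y=1) − p₀] / P(Y=1).
PAF = (0.3979 − 0.35964) / 0.3979 ≈ 0.0962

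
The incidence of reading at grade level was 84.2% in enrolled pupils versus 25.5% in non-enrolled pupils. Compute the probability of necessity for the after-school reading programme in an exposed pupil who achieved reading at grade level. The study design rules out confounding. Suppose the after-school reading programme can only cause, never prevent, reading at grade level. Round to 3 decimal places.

p₁ = 0.842, p₀ = 0.255.
Under exogeneity and monotonicity, PN = (p₁ − p₀) / p₁.
PN = (0.842 − 0.255) / 0.842 = 0.587 / 0.842 ≈ 0.6971

PN ≈ 0.697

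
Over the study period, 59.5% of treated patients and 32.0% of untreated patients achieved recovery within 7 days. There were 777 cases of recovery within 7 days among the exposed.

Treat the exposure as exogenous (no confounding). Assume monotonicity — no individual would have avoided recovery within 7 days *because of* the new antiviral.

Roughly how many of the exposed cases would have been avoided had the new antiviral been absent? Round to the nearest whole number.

about 359 cases

p₁ = 0.595, p₀ = 0.32.
PN = (p₁ − p₀)/p₁ = (0.595 − 0.32) / 0.595 ≈ 0.46218.
Attributable cases ≈ PN × (exposed cases) = 0.46218 × 777 ≈ 359.12.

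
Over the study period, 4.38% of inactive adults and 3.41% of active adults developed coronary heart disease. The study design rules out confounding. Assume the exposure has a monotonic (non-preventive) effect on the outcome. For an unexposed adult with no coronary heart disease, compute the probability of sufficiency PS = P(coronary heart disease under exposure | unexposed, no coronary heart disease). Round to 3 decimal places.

p₁ = 0.0438, p₀ = 0.0341.
Under exogeneity and monotonicity, PS = (p₁ − p₀) / (1 − p₀).
PS = (0.0438 − 0.0341) / (1 − 0.0341) = 0.0097 / 0.9659 ≈ 0.0100

PS ≈ 0.010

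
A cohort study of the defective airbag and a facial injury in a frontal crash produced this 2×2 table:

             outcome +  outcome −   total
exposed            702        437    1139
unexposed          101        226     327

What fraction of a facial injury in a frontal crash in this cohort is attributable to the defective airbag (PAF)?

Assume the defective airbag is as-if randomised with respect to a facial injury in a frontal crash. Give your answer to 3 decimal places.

PAF ≈ 0.436

p₁ = P(outcome | exposed) = 702/1139 = 0.61633
p₀ = P(outcome | unexposed) = 101/327 = 0.30887
Exposure prevalence π = 1139/1466 = 0.77694; overall risk P(Y=1) = 0.54775.
Under exogeneity, PAF = [P(Y=1) − p₀]/P(Y=1).
PAF = (0.54775 − 0.30887) / 0.54775 ≈ 0.4361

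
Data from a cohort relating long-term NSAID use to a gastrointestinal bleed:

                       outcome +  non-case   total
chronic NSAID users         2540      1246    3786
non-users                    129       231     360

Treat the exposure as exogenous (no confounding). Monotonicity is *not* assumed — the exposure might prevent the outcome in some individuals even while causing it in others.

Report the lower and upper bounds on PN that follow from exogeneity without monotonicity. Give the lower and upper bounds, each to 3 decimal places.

0.466 ≤ PN ≤ 0.956

p₁ = P(outcome | exposed) = 2540/3786 = 0.67089
p₀ = P(outcome | unexposed) = 129/360 = 0.35833
Under exogeneity alone the bounds on PN are max{0,(p₁−p₀)/p₁} ≤ PN ≤ min{1,(1−p₀)/p₁}.
  lower = (p₁ − p₀)/p₁ = 0.31256 / 0.67089 ≈ 0.4659
  upper = min{1, (1 − p₀)/p₁} = 0.64167 / 0.67089 ≈ 0.9564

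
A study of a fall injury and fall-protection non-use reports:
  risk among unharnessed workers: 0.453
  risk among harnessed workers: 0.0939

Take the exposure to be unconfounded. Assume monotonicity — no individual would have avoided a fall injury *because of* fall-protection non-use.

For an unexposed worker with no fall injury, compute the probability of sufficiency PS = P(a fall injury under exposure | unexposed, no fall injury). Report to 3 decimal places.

PS ≈ 0.396

Let p₁ = 0.453, p₀ = 0.0939.
Under exogeneity and monotonicity, PS = (p₁ − p₀) / (1 − p₀).
PS = (0.453 − 0.0939) / (1 − 0.0939) = 0.3591 / 0.9061 ≈ 0.3963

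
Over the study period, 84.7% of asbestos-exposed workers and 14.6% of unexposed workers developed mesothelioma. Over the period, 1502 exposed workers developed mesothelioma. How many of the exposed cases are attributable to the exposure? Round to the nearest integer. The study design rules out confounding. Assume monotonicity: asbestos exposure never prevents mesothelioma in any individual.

about 1243 cases

p₁ = 0.847, p₀ = 0.146.
PN = (p₁ − p₀)/p₁ = (0.847 − 0.146) / 0.847 ≈ 0.82763.
Attributable cases ≈ PN × (exposed cases) = 0.82763 × 1502 ≈ 1243.10.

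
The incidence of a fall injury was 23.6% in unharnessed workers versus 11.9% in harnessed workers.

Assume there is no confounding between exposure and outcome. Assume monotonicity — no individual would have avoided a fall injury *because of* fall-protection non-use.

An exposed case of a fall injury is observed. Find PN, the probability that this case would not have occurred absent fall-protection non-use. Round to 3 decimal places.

PN ≈ 0.496

p₁ = 0.236, p₀ = 0.119.
Under exogeneity and monotonicity, PN = (p₁ − p₀) / p₁.
PN = (0.236 − 0.119) / 0.236 = 0.117 / 0.236 ≈ 0.4958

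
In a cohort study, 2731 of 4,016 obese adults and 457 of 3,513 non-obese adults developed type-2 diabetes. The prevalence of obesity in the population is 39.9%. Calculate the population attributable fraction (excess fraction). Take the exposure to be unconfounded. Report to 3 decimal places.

p₁ = P(outcome | exposed) = 2731/4016 = 0.68003
p₀ = P(outcome | unexposed) = 457/3513 = 0.13009
Overall risk P(Y=1) = π·p₁ + (1−π)·p₀ = 0.399×0.68003 + 0.601×0.13009 = 0.34951.
Under exogeneity, PAF = [P(Y=1) − p₀] / P(Y=1).
PAF = (0.34951 − 0.13009) / 0.34951 ≈ 0.6278

PAF ≈ 0.628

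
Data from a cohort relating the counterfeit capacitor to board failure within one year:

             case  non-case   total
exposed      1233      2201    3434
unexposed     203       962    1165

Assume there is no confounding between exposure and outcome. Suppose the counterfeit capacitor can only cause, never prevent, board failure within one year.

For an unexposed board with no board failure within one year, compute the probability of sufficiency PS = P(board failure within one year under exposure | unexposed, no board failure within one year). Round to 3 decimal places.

p₁ = P(outcome | exposed) = 1233/3434 = 0.35906
p₀ = P(outcome | unexposed) = 203/1165 = 0.17425
Under exogeneity and monotonicity, PS = (p₁ − p₀) / (1 − p₀).
PS = (0.35906 − 0.17425) / (1 − 0.17425) = 0.18481 / 0.82575 ≈ 0.2238

PS ≈ 0.224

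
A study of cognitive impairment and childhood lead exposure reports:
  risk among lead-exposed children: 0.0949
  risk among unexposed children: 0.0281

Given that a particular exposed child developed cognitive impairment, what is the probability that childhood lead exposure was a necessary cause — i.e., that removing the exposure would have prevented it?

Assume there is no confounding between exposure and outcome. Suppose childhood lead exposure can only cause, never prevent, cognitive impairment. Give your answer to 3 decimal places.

Let p₁ = 0.0949, p₀ = 0.0281.
Under exogeneity and monotonicity, PN = (p₁ − p₀) / p₁.
PN = (0.0949 − 0.0281) / 0.0949 = 0.0668 / 0.0949 ≈ 0.7039

PN ≈ 0.704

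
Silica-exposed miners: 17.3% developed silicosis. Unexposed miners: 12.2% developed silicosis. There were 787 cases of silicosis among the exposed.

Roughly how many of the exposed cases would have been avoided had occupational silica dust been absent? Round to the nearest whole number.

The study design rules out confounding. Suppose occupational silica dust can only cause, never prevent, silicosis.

p₁ = 0.173, p₀ = 0.122.
PN = (p₁ − p₀)/p₁ = (0.173 − 0.122) / 0.173 ≈ 0.29480.
Attributable cases ≈ PN × (exposed cases) = 0.29480 × 787 ≈ 232.01.

about 232 cases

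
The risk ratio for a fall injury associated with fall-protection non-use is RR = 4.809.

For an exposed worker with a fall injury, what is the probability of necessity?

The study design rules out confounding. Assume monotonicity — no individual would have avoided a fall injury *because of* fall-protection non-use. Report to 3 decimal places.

Under exogeneity and monotonicity, PN = (RR − 1) / RR = 1 − 1/RR.
PN = (4.809 − 1) / 4.809 = 3.809 / 4.809 ≈ 0.7921

PN ≈ 0.792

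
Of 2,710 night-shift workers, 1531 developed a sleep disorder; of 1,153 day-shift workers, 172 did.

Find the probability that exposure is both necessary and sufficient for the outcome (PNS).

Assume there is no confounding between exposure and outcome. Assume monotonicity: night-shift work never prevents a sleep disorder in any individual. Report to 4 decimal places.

p₁ = P(outcome | exposed) = 1531/2710 = 0.56494
p₀ = P(outcome | unexposed) = 172/1153 = 0.14918
Under exogeneity and monotonicity, PNS = p₁ − p₀.
PNS = 0.56494 − 0.14918 = 0.41577

PNS ≈ 0.4158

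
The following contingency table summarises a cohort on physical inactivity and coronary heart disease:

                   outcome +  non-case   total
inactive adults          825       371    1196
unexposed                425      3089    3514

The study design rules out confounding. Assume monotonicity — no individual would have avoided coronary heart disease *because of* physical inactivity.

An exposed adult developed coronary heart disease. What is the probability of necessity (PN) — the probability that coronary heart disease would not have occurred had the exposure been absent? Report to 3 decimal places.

PN ≈ 0.825

p₁ = P(outcome | exposed) = 825/1196 = 0.6898
p₀ = P(outcome | unexposed) = 425/3514 = 0.12094
Under exogeneity and monotonicity, PN = (p₁ − p₀)/p₁.
PN = (0.6898 − 0.12094) / 0.6898 ≈ 0.8247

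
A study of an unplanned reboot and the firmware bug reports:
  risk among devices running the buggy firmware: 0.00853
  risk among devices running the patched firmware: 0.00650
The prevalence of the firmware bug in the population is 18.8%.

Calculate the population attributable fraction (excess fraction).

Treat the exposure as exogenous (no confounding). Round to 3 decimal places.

PAF ≈ 0.055

Let p₁ = 0.00853, p₀ = 0.0065.
Overall risk P(Y=1) = π·p₁ + (1−π)·p₀ = 0.188×0.00853 + 0.812×0.0065 = 0.0068816.
Under exogeneity, PAF = [P(Y=1) − p₀] / P(Y=1).
PAF = (0.0068816 − 0.0065) / 0.0068816 ≈ 0.0555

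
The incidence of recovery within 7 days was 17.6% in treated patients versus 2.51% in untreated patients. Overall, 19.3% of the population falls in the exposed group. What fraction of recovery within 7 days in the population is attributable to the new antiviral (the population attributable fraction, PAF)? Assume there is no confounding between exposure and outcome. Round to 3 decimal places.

p₁ = 0.176, p₀ = 0.0251.
Overall risk P(Y=1) = π·p₁ + (1−π)·p₀ = 0.193×0.176 + 0.807×0.0251 = 0.054224.
Under exogeneity, PAF = [P(Y=1) − p₀] / P(Y=1).
PAF = (0.054224 − 0.0251) / 0.054224 ≈ 0.5371

PAF ≈ 0.537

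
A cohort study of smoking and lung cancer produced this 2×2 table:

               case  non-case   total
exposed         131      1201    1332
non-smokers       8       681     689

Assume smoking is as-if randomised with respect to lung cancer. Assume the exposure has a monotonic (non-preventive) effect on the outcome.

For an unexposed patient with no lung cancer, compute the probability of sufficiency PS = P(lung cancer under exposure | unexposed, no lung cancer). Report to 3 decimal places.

p₁ = P(outcome | exposed) = 131/1332 = 0.098348
p₀ = P(outcome | unexposed) = 8/689 = 0.011611
Under exogeneity and monotonicity, PS = (p₁ − p₀) / (1 − p₀).
PS = (0.098348 − 0.011611) / (1 − 0.011611) = 0.086737 / 0.98839 ≈ 0.0878

PS ≈ 0.088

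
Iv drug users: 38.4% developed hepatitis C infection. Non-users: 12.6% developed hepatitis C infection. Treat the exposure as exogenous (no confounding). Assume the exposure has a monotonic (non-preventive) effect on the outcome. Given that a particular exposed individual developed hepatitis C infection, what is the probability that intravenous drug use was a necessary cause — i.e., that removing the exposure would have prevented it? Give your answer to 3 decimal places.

p₁ = 0.384, p₀ = 0.126.
Under exogeneity and monotonicity, PN = (p₁ − p₀) / p₁.
PN = (0.384 − 0.126) / 0.384 = 0.258 / 0.384 ≈ 0.6719

PN ≈ 0.672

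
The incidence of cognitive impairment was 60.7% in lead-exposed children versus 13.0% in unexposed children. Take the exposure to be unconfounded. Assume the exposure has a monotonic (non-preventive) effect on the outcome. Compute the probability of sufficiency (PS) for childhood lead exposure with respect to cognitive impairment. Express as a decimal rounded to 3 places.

p₁ = 0.607, p₀ = 0.13.
Under exogeneity and monotonicity, PS = (p₁ − p₀) / (1 − p₀).
PS = (0.607 − 0.13) / (1 − 0.13) = 0.477 / 0.87 ≈ 0.5483

PS ≈ 0.548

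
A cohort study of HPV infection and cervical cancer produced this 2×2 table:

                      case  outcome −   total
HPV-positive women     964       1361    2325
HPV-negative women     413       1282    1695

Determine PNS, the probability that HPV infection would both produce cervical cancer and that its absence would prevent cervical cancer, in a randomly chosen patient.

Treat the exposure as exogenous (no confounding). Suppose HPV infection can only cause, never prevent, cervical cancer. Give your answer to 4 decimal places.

PNS ≈ 0.1710

p₁ = P(outcome | exposed) = 964/2325 = 0.41462
p₀ = P(outcome | unexposed) = 413/1695 = 0.24366
Under exogeneity and monotonicity, PNS = p₁ − p₀.
PNS = 0.41462 − 0.24366 = 0.17097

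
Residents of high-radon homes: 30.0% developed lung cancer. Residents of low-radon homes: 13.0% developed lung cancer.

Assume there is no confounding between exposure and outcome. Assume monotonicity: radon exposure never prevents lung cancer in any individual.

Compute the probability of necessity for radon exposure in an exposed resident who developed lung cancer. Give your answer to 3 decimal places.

p₁ = 0.3, p₀ = 0.13.
Under exogeneity and monotonicity, PN = (p₁ − p₀) / p₁.
PN = (0.3 − 0.13) / 0.3 = 0.17 / 0.3 ≈ 0.5667

PN ≈ 0.567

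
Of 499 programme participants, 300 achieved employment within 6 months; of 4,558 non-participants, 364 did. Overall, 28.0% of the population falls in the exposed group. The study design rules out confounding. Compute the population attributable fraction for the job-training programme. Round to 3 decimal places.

p₁ = P(outcome | exposed) = 300/499 = 0.6012
p₀ = P(outcome | unexposed) = 364/4558 = 0.07986
Overall risk P(Y=1) = π·p₁ + (1−π)·p₀ = 0.28×0.6012 + 0.72×0.07986 = 0.22584.
Under exogeneity, PAF = [P(Y=1) − p₀] / P(Y=1).
PAF = (0.22584 − 0.07986) / 0.22584 ≈ 0.6464

PAF ≈ 0.646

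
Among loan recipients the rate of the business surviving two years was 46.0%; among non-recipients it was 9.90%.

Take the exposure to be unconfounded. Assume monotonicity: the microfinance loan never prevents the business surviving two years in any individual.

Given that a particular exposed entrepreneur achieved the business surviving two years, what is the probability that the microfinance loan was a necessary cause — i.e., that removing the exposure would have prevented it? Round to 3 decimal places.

p₁ = 0.46, p₀ = 0.099.
Under exogeneity and monotonicity, PN = (p₁ − p₀) / p₁.
PN = (0.46 − 0.099) / 0.46 = 0.361 / 0.46 ≈ 0.7848

PN ≈ 0.785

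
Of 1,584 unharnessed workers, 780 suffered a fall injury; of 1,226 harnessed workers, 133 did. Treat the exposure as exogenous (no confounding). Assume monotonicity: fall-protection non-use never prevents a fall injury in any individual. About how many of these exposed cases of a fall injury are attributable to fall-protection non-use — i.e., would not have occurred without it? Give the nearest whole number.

about 608 cases

p₁ = P(outcome | exposed) = 780/1584 = 0.49242
p₀ = P(outcome | unexposed) = 133/1226 = 0.10848
PN = (p₁ − p₀)/p₁ = (0.49242 − 0.10848) / 0.49242 ≈ 0.77970.
Attributable cases ≈ PN × (exposed cases) = 0.77970 × 780 ≈ 608.16.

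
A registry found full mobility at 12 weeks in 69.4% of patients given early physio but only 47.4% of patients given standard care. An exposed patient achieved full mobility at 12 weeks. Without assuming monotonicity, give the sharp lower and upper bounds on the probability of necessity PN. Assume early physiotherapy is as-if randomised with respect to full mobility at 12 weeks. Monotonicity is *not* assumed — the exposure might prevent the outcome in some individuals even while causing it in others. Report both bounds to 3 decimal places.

0.317 ≤ PN ≤ 0.758

p₁ = 0.694, p₀ = 0.474.
Under exogeneity alone the bounds on PN are max{0,(p₁−p₀)/p₁} ≤ PN ≤ min{1,(1−p₀)/p₁}.
  lower = (p₁ − p₀)/p₁ = 0.22 / 0.694 ≈ 0.3170
  upper = min{1, (1 − p₀)/p₁} = 0.526 / 0.694 ≈ 0.7579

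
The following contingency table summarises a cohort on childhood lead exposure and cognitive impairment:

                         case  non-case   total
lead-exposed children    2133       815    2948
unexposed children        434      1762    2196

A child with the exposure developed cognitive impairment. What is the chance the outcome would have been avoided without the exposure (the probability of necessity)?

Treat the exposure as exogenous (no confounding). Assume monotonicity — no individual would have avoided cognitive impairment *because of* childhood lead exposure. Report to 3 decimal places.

PN ≈ 0.727

p₁ = P(outcome | exposed) = 2133/2948 = 0.72354
p₀ = P(outcome | unexposed) = 434/2196 = 0.19763
Under exogeneity and monotonicity, PN = (p₁ − p₀) / p₁.
PN = (0.72354 − 0.19763) / 0.72354 = 0.52591 / 0.72354 ≈ 0.7269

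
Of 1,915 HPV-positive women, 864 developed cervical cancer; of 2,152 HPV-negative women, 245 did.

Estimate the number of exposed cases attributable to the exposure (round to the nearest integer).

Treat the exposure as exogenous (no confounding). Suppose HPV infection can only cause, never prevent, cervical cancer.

p₁ = P(outcome | exposed) = 864/1915 = 0.45117
p₀ = P(outcome | unexposed) = 245/2152 = 0.11385
PN = (p₁ − p₀)/p₁ = (0.45117 − 0.11385) / 0.45117 ≈ 0.74766.
Attributable cases ≈ PN × (exposed cases) = 0.74766 × 864 ≈ 645.98.

about 646 cases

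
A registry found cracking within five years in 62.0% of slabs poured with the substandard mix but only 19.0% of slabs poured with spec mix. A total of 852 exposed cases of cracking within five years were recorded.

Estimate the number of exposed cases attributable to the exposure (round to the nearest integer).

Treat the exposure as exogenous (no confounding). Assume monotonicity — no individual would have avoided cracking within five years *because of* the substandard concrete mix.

about 591 cases

p₁ = 0.62, p₀ = 0.19.
PN = (p₁ − p₀)/p₁ = (0.62 − 0.19) / 0.62 ≈ 0.69355.
Attributable cases ≈ PN × (exposed cases) = 0.69355 × 852 ≈ 590.90.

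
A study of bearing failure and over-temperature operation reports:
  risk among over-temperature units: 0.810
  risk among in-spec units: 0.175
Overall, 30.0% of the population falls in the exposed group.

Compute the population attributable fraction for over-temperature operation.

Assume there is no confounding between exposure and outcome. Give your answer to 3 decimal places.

PAF ≈ 0.521

Let p₁ = 0.81, p₀ = 0.175.
Overall risk P(Y=1) = π·p₁ + (1−π)·p₀ = 0.3×0.81 + 0.7×0.175 = 0.3655.
Under exogeneity, PAF = [P(Y=1) − p₀] / P(Y=1).
PAF = (0.3655 − 0.175) / 0.3655 ≈ 0.5212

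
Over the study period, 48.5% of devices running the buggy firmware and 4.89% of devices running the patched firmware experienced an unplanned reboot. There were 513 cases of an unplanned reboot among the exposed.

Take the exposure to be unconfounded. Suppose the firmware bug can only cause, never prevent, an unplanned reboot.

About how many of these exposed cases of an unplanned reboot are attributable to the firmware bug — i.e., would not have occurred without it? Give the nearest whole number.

about 461 cases

p₁ = 0.485, p₀ = 0.0489.
PN = (p₁ − p₀)/p₁ = (0.485 − 0.0489) / 0.485 ≈ 0.89918.
Attributable cases ≈ PN × (exposed cases) = 0.89918 × 513 ≈ 461.28.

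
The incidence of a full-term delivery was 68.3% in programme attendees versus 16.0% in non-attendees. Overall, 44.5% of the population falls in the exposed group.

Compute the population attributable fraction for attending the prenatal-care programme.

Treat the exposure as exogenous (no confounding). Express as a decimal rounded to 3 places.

p₁ = 0.683, p₀ = 0.16.
Overall risk P(Y=1) = π·p₁ + (1−π)·p₀ = 0.445×0.683 + 0.555×0.16 = 0.39273.
Under exogeneity, PAF = [P(Y=1) − p₀] / P(Y=1).
PAF = (0.39273 − 0.16) / 0.39273 ≈ 0.5926

PAF ≈ 0.593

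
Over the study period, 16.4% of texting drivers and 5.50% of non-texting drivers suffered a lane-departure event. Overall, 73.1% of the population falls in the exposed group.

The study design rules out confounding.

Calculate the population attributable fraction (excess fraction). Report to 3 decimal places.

p₁ = 0.164, p₀ = 0.055.
Overall risk P(Y=1) = π·p₁ + (1−π)·p₀ = 0.731×0.164 + 0.269×0.055 = 0.13468.
Under exogeneity, PAF = [P(Y=1) − p₀] / P(Y=1).
PAF = (0.13468 − 0.055) / 0.13468 ≈ 0.5916

PAF ≈ 0.592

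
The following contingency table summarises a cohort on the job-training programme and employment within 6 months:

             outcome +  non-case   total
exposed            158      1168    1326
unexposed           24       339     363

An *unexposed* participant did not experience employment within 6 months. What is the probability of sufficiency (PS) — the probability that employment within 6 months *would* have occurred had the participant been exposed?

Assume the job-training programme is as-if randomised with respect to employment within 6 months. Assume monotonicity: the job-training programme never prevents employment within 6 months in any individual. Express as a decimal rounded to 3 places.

PS ≈ 0.057

p₁ = P(outcome | exposed) = 158/1326 = 0.11916
p₀ = P(outcome | unexposed) = 24/363 = 0.066116
Under exogeneity and monotonicity, PS = (p₁ − p₀) / (1 − p₀).
PS = (0.11916 − 0.066116) / (1 − 0.066116) = 0.05304 / 0.93388 ≈ 0.0568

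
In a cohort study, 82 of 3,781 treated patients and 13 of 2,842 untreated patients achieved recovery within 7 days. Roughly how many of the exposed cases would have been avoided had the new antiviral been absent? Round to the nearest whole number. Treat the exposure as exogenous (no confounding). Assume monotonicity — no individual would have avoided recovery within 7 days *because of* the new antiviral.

p₁ = P(outcome | exposed) = 82/3781 = 0.021687
p₀ = P(outcome | unexposed) = 13/2842 = 0.0045742
PN = (p₁ − p₀)/p₁ = (0.021687 − 0.0045742) / 0.021687 ≈ 0.78908.
Attributable cases ≈ PN × (exposed cases) = 0.78908 × 82 ≈ 64.70.

about 65 cases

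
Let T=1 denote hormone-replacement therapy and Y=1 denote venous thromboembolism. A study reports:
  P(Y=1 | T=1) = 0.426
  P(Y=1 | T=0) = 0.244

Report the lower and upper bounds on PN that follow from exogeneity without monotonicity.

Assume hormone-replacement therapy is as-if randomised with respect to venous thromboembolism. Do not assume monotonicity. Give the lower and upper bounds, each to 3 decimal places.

0.427 ≤ PN ≤ 1.000

Let p₁ = 0.426, p₀ = 0.244.
Under exogeneity alone the bounds on PN are max{0,(p₁−p₀)/p₁} ≤ PN ≤ min{1,(1−p₀)/p₁}.
  lower = (p₁ − p₀)/p₁ = 0.182 / 0.426 ≈ 0.4272
  upper = min{1, (1 − p₀)/p₁} = 0.756 / 0.426 ≈ 1.7746 → capped at 1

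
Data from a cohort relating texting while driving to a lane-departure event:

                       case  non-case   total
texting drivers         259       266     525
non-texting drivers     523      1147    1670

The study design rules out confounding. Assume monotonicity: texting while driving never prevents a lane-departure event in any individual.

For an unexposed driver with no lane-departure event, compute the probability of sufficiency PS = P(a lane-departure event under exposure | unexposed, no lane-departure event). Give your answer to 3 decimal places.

p₁ = P(outcome | exposed) = 259/525 = 0.49333
p₀ = P(outcome | unexposed) = 523/1670 = 0.31317
Under exogeneity and monotonicity, PS = (p₁ − p₀)/(1 − p₀).
PS = (0.49333 − 0.31317) / 0.68683 ≈ 0.2623

PS ≈ 0.262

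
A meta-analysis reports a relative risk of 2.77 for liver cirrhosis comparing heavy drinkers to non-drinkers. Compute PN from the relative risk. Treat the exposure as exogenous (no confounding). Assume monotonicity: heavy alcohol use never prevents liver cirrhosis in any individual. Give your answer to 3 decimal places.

Under exogeneity and monotonicity, PN = (RR − 1) / RR = 1 − 1/RR.
PN = (2.77 − 1) / 2.77 = 1.77 / 2.77 ≈ 0.6390

PN ≈ 0.639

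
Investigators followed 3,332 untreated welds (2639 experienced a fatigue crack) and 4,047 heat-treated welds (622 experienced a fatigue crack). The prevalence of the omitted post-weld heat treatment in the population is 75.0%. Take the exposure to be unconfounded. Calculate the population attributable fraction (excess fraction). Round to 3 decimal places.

p₁ = P(outcome | exposed) = 2639/3332 = 0.79202
p₀ = P(outcome | unexposed) = 622/4047 = 0.15369
Overall risk P(Y=1) = π·p₁ + (1−π)·p₀ = 0.75×0.79202 + 0.25×0.15369 = 0.63244.
Under exogeneity, PAF = [P(Y=1) − p₀] / P(Y=1).
PAF = (0.63244 − 0.15369) / 0.63244 ≈ 0.7570

PAF ≈ 0.757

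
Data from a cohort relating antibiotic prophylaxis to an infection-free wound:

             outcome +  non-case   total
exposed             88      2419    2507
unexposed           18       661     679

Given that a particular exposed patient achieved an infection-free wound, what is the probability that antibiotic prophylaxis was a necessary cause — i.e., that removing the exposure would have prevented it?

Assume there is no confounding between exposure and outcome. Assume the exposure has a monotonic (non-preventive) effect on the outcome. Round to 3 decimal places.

PN ≈ 0.245

p₁ = P(outcome | exposed) = 88/2507 = 0.035102
p₀ = P(outcome | unexposed) = 18/679 = 0.02651
Under exogeneity and monotonicity, PN = (p₁ − p₀)/p₁.
PN = (0.035102 − 0.02651) / 0.035102 ≈ 0.2448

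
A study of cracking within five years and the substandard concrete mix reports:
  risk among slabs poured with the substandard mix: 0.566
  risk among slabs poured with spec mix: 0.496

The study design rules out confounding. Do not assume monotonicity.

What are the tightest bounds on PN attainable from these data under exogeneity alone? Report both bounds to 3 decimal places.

0.124 ≤ PN ≤ 0.890

Let p₁ = 0.566, p₀ = 0.496.
Under exogeneity alone the bounds on PN are max{0,(p₁−p₀)/p₁} ≤ PN ≤ min{1,(1−p₀)/p₁}.
  lower = (p₁ − p₀)/p₁ = 0.07 / 0.566 ≈ 0.1237
  upper = min{1, (1 − p₀)/p₁} = 0.504 / 0.566 ≈ 0.8905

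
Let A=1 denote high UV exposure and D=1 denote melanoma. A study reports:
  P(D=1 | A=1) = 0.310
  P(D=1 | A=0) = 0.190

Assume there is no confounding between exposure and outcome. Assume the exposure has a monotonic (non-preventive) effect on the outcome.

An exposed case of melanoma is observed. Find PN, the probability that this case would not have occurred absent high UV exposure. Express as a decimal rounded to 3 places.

PN ≈ 0.387

Let p₁ = 0.31, p₀ = 0.19.
Under exogeneity and monotonicity, PN = (p₁ − p₀) / p₁.
PN = (0.31 − 0.19) / 0.31 = 0.12 / 0.31 ≈ 0.3871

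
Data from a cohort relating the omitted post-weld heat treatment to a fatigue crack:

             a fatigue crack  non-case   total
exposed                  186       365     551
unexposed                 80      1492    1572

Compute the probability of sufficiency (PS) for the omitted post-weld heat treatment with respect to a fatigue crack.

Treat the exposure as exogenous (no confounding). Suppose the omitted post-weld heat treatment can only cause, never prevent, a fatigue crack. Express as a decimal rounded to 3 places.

PS ≈ 0.302

p₁ = P(outcome | exposed) = 186/551 = 0.33757
p₀ = P(outcome | unexposed) = 80/1572 = 0.050891
Under exogeneity and monotonicity, PS = (p₁ − p₀)/(1 − p₀).
PS = (0.33757 − 0.050891) / 0.94911 ≈ 0.3020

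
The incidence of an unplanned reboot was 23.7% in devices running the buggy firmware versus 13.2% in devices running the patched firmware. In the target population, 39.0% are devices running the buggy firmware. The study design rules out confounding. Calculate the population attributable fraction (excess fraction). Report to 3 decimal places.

p₁ = 0.237, p₀ = 0.132.
Overall risk P(Y=1) = π·p₁ + (1−π)·p₀ = 0.39×0.237 + 0.61×0.132 = 0.17295.
Under exogeneity, PAF = [P(Y=1) − p₀] / P(Y=1).
PAF = (0.17295 − 0.132) / 0.17295 ≈ 0.2368

PAF ≈ 0.237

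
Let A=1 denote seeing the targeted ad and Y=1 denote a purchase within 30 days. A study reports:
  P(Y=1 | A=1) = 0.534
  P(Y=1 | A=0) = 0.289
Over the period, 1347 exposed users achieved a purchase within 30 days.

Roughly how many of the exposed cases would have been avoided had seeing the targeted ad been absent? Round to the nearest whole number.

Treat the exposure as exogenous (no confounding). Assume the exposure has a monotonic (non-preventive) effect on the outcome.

about 618 cases

Let p₁ = 0.534, p₀ = 0.289.
PN = (p₁ − p₀)/p₁ = (0.534 − 0.289) / 0.534 ≈ 0.45880.
Attributable cases ≈ PN × (exposed cases) = 0.45880 × 1347 ≈ 618.01.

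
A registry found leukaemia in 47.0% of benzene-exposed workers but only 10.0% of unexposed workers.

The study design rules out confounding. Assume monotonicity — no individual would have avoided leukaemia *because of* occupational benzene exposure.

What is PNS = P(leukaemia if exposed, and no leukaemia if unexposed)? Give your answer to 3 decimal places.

p₁ = 0.47, p₀ = 0.1.
Under exogeneity and monotonicity, PNS = p₁ − p₀.
PNS = 0.47 − 0.1 = 0.37

PNS ≈ 0.370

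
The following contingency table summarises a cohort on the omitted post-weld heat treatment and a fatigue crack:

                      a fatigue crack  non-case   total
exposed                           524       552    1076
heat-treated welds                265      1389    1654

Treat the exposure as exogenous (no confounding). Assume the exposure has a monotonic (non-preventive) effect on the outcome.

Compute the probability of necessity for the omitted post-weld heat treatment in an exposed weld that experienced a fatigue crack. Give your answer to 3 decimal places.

p₁ = P(outcome | exposed) = 524/1076 = 0.48699
p₀ = P(outcome | unexposed) = 265/1654 = 0.16022
Under exogeneity and monotonicity, PN = (p₁ − p₀)/p₁.
PN = (0.48699 − 0.16022) / 0.48699 ≈ 0.6710

PN ≈ 0.671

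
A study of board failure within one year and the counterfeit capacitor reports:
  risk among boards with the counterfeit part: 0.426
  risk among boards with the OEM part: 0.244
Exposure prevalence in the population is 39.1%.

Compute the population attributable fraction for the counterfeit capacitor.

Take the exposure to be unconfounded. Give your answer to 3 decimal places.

PAF ≈ 0.226

Let p₁ = 0.426, p₀ = 0.244.
Overall risk P(Y=1) = π·p₁ + (1−π)·p₀ = 0.391×0.426 + 0.609×0.244 = 0.31516.
Under exogeneity, PAF = [P(Y=1) − p₀] / P(Y=1).
PAF = (0.31516 − 0.244) / 0.31516 ≈ 0.2258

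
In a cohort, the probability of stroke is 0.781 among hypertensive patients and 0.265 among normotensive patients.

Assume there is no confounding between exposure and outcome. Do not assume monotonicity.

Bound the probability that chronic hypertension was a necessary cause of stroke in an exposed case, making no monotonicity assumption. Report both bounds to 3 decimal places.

Let p₁ = 0.781, p₀ = 0.265.
Under exogeneity alone the bounds on PN are max{0,(p₁−p₀)/p₁} ≤ PN ≤ min{1,(1−p₀)/p₁}.
  lower = (p₁ − p₀)/p₁ = 0.516 / 0.781 ≈ 0.6607
  upper = min{1, (1 − p₀)/p₁} = 0.735 / 0.781 ≈ 0.9411

0.661 ≤ PN ≤ 0.941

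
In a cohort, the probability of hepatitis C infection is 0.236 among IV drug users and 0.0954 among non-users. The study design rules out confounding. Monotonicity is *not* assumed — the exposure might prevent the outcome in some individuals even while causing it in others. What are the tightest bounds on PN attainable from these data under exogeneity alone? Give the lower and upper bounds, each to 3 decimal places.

0.596 ≤ PN ≤ 1.000

Let p₁ = 0.236, p₀ = 0.0954.
Under exogeneity alone the bounds on PN are max{0,(p₁−p₀)/p₁} ≤ PN ≤ min{1,(1−p₀)/p₁}.
  lower = (p₁ − p₀)/p₁ = 0.1406 / 0.236 ≈ 0.5958
  upper = min{1, (1 − p₀)/p₁} = 0.9046 / 0.236 ≈ 3.8331 → capped at 1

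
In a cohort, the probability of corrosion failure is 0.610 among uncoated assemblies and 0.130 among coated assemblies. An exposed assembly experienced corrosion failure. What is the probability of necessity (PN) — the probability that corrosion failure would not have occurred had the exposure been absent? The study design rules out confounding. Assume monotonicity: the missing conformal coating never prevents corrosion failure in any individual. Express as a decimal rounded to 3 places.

PN ≈ 0.787

Let p₁ = 0.61, p₀ = 0.13.
Under exogeneity and monotonicity, PN = (p₁ − p₀) / p₁.
PN = (0.61 − 0.13) / 0.61 = 0.48 / 0.61 ≈ 0.7869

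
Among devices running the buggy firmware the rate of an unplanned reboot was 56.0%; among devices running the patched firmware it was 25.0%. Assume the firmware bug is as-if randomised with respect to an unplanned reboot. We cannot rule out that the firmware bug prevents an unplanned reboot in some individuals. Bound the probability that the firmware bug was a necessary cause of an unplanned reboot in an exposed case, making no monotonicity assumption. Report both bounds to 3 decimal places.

0.554 ≤ PN ≤ 1.000

p₁ = 0.56, p₀ = 0.25.
Under exogeneity alone the bounds on PN are max{0,(p₁−p₀)/p₁} ≤ PN ≤ min{1,(1−p₀)/p₁}.
  lower = (p₁ − p₀)/p₁ = 0.31 / 0.56 ≈ 0.5536
  upper = min{1, (1 − p₀)/p₁} = 0.75 / 0.56 ≈ 1.3393 → capped at 1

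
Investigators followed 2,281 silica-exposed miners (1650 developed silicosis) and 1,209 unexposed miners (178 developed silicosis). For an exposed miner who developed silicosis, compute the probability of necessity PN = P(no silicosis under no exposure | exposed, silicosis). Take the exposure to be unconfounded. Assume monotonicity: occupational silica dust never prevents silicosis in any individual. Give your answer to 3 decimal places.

p₁ = P(outcome | exposed) = 1650/2281 = 0.72337
p₀ = P(outcome | unexposed) = 178/1209 = 0.14723
Under exogeneity and monotonicity, PN = (p₁ − p₀) / p₁.
PN = (0.72337 − 0.14723) / 0.72337 = 0.57614 / 0.72337 ≈ 0.7965

PN ≈ 0.796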